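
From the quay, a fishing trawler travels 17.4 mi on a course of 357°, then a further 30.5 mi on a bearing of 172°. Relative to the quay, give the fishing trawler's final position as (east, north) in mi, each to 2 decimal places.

(3.33, -12.83)

Leg 1 (357°, 17.4 mi): east 17.4 sin 357° = -0.91, north 17.4 cos 357° = 17.38
Leg 2 (172°, 30.5 mi): east 30.5 sin 172° = 4.24, north 30.5 cos 172° = -30.20
Summing: 3.33 mi east, -12.83 mi north → (3.33, -12.83).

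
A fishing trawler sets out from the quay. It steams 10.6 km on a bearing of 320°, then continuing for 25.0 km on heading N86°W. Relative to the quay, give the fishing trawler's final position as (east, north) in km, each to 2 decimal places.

Leg 1 (320°, 10.6 km): east 10.6 sin 320° = -6.81, north 10.6 cos 320° = 8.12
Leg 2 (N86°W, 25.0 km): east 25.0 sin 274° = -24.94, north 25.0 cos 274° = 1.74
Summing: -31.75 km east, 9.86 km north → (-31.75, 9.86).

(-31.75, 9.86)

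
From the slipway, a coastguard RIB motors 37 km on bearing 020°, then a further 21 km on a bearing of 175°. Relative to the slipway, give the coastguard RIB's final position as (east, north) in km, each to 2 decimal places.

(14.49, 13.85)

Leg 1 (020°, 37 km): east 37 sin 20° = 12.65, north 37 cos 20° = 34.77
Leg 2 (175°, 21 km): east 21 sin 175° = 1.83, north 21 cos 175° = -20.92
Summing: 14.49 km east, 13.85 km north → (14.49, 13.85).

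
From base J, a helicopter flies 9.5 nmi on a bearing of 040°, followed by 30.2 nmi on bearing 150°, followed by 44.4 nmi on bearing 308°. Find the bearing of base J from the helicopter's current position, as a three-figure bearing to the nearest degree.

122°

Leg 1 (040°, 9.5 nmi): east 9.5 sin 40° = 6.11, north 9.5 cos 40° = 7.28
Leg 2 (150°, 30.2 nmi): east 30.2 sin 150° = 15.10, north 30.2 cos 150° = -26.15
Leg 3 (308°, 44.4 nmi): east 44.4 sin 308° = -34.99, north 44.4 cos 308° = 27.34
Net displacement: -13.78 east, 8.46 north. Direction back to start is (13.78, -8.46): bearing = atan2(13.78, -8.46) mod 360° = 121.54° ≈ 122°.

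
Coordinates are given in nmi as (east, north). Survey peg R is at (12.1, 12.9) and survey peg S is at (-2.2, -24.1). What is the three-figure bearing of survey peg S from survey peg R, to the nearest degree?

201°

Δeast = -2.2 − 12.1 = -14.30; Δnorth = -24.1 − 12.9 = -37.00.
Bearing = atan2(Δeast, Δnorth) mod 360° = 201.13° ≈ 201°.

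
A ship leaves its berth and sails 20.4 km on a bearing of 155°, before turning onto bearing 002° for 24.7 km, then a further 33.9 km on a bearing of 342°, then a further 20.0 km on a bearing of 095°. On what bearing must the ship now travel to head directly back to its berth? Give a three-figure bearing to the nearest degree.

207°

Leg 1 (155°, 20.4 km): east 20.4 sin 155° = 8.62, north 20.4 cos 155° = -18.49
Leg 2 (002°, 24.7 km): east 24.7 sin 2° = 0.86, north 24.7 cos 2° = 24.68
Leg 3 (342°, 33.9 km): east 33.9 sin 342° = -10.48, north 33.9 cos 342° = 32.24
Leg 4 (095°, 20.0 km): east 20.0 sin 95° = 19.92, north 20.0 cos 95° = -1.74
Net displacement: 18.93 east, 36.69 north. Direction back to start is (-18.93, -36.69): bearing = atan2(-18.93, -36.69) mod 360° = 207.29° ≈ 207°.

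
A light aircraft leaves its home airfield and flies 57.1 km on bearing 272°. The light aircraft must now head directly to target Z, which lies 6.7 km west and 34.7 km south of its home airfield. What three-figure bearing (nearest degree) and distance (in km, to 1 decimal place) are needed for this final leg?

Leg 1 (272°, 57.1 km): east 57.1 sin 272° = -57.07, north 57.1 cos 272° = 1.99
Current position: (-57.07, 1.99). Target: (-6.7, -34.7). Remaining: Δeast = 50.37, Δnorth = -36.69.
Bearing = atan2(50.37, -36.69) mod 360° = 126.07°; distance = √((50.37)² + (-36.69)²) = 62.314 km.

126°, 62.3 km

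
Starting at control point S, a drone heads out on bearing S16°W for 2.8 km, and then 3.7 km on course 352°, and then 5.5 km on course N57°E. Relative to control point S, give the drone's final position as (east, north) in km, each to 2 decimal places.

(3.33, 3.97)

Leg 1 (S16°W, 2.8 km): east 2.8 sin 196° = -0.77, north 2.8 cos 196° = -2.69
Leg 2 (352°, 3.7 km): east 3.7 sin 352° = -0.51, north 3.7 cos 352° = 3.66
Leg 3 (N57°E, 5.5 km): east 5.5 sin 57° = 4.61, north 5.5 cos 57° = 3.00
Summing: 3.33 km east, 3.97 km north → (3.33, 3.97).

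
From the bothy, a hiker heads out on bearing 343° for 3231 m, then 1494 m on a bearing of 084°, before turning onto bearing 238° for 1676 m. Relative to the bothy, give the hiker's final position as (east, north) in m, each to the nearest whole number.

(-880, 2358)

Leg 1 (343°, 3231 m): east 3231 sin 343° = -944.65, north 3231 cos 343° = 3089.82
Leg 2 (084°, 1494 m): east 1494 sin 84° = 1485.82, north 1494 cos 84° = 156.17
Leg 3 (238°, 1676 m): east 1676 sin 238° = -1421.33, north 1676 cos 238° = -888.14
Summing: -880.17 m east, 2357.84 m north → (-880, 2358).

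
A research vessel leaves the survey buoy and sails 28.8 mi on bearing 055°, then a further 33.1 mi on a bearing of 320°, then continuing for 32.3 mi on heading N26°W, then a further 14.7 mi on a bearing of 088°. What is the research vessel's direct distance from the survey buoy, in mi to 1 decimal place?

Leg 1 (055°, 28.8 mi): east 28.8 sin 55° = 23.59, north 28.8 cos 55° = 16.52
Leg 2 (320°, 33.1 mi): east 33.1 sin 320° = -21.28, north 33.1 cos 320° = 25.36
Leg 3 (N26°W, 32.3 mi): east 32.3 sin 334° = -14.16, north 32.3 cos 334° = 29.03
Leg 4 (088°, 14.7 mi): east 14.7 sin 88° = 14.69, north 14.7 cos 88° = 0.51
Net: 2.85 east, 71.42 north. Distance = √((2.85)² + (71.42)²) = 71.476 mi.

71.5 mi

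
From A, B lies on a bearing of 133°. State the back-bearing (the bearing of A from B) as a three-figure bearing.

Back-bearing = 133° + 180° = 313°.

313°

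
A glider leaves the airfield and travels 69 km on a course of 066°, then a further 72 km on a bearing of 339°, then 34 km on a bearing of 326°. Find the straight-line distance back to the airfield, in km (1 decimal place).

124.8 km

Leg 1 (066°, 69 km): east 69 sin 66° = 63.03, north 69 cos 66° = 28.06
Leg 2 (339°, 72 km): east 72 sin 339° = -25.80, north 72 cos 339° = 67.22
Leg 3 (326°, 34 km): east 34 sin 326° = -19.01, north 34 cos 326° = 28.19
Net: 18.22 east, 123.47 north. Distance = √((18.22)² + (123.47)²) = 124.807 km.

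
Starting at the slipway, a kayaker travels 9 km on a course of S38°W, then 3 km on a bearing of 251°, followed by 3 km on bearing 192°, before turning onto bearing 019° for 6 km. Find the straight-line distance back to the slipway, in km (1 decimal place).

8.8 km

Leg 1 (S38°W, 9 km): east 9 sin 218° = -5.54, north 9 cos 218° = -7.09
Leg 2 (251°, 3 km): east 3 sin 251° = -2.84, north 3 cos 251° = -0.98
Leg 3 (192°, 3 km): east 3 sin 192° = -0.62, north 3 cos 192° = -2.93
Leg 4 (019°, 6 km): east 6 sin 19° = 1.95, north 6 cos 19° = 5.67
Net: -7.05 east, -5.33 north. Distance = √((-7.05)² + (-5.33)²) = 8.836 km.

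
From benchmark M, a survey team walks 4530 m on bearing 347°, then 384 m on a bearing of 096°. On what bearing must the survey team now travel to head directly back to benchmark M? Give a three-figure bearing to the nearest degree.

Leg 1 (347°, 4530 m): east 4530 sin 347° = -1019.03, north 4530 cos 347° = 4413.90
Leg 2 (096°, 384 m): east 384 sin 96° = 381.90, north 384 cos 96° = -40.14
Net displacement: -637.13 east, 4373.76 north. Direction back to start is (637.13, -4373.76): bearing = atan2(637.13, -4373.76) mod 360° = 171.71° ≈ 172°.

172°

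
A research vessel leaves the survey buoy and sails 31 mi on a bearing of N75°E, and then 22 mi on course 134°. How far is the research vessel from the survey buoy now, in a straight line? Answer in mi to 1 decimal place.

Leg 1 (N75°E, 31 mi): east 31 sin 75° = 29.94, north 31 cos 75° = 8.02
Leg 2 (134°, 22 mi): east 22 sin 134° = 15.83, north 22 cos 134° = -15.28
Net: 45.77 east, -7.26 north. Distance = √((45.77)² + (-7.26)²) = 46.341 mi.

46.3 mi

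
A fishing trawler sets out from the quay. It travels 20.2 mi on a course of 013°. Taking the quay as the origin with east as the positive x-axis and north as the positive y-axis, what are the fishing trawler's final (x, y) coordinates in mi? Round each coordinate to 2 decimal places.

Leg 1 (013°, 20.2 mi): east 20.2 sin 13° = 4.54, north 20.2 cos 13° = 19.68
Summing: 4.54 mi east, 19.68 mi north → (4.54, 19.68).

(4.54, 19.68)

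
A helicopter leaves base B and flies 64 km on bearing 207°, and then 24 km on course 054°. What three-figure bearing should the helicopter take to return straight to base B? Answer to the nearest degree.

Leg 1 (207°, 64 km): east 64 sin 207° = -29.06, north 64 cos 207° = -57.02
Leg 2 (054°, 24 km): east 24 sin 54° = 19.42, north 24 cos 54° = 14.11
Net displacement: -9.64 east, -42.92 north. Direction back to start is (9.64, 42.92): bearing = atan2(9.64, 42.92) mod 360° = 12.66° ≈ 013°.

013°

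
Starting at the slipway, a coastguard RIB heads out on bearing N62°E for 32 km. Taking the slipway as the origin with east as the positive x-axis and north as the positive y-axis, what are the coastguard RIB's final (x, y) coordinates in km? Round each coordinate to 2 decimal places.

Leg 1 (N62°E, 32 km): east 32 sin 62° = 28.25, north 32 cos 62° = 15.02
Summing: 28.25 km east, 15.02 km north → (28.25, 15.02).

(28.25, 15.02)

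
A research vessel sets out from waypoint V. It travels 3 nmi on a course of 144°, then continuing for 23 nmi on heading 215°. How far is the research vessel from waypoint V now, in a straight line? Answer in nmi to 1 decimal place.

24.1 nmi

Leg 1 (144°, 3 nmi): east 3 sin 144° = 1.76, north 3 cos 144° = -2.43
Leg 2 (215°, 23 nmi): east 23 sin 215° = -13.19, north 23 cos 215° = -18.84
Net: -11.43 east, -21.27 north. Distance = √((-11.43)² + (-21.27)²) = 24.144 nmi.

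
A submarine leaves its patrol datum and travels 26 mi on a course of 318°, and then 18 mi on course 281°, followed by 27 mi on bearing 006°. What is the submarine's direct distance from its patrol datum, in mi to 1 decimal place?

59.2 mi

Leg 1 (318°, 26 mi): east 26 sin 318° = -17.40, north 26 cos 318° = 19.32
Leg 2 (281°, 18 mi): east 18 sin 281° = -17.67, north 18 cos 281° = 3.43
Leg 3 (006°, 27 mi): east 27 sin 6° = 2.82, north 27 cos 6° = 26.85
Net: -32.24 east, 49.61 north. Distance = √((-32.24)² + (49.61)²) = 59.167 mi.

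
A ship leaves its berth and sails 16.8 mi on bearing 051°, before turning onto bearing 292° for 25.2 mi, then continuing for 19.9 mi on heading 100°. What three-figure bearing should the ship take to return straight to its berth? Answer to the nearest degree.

209°

Leg 1 (051°, 16.8 mi): east 16.8 sin 51° = 13.06, north 16.8 cos 51° = 10.57
Leg 2 (292°, 25.2 mi): east 25.2 sin 292° = -23.37, north 25.2 cos 292° = 9.44
Leg 3 (100°, 19.9 mi): east 19.9 sin 100° = 19.60, north 19.9 cos 100° = -3.46
Net displacement: 9.29 east, 16.56 north. Direction back to start is (-9.29, -16.56): bearing = atan2(-9.29, -16.56) mod 360° = 209.29° ≈ 209°.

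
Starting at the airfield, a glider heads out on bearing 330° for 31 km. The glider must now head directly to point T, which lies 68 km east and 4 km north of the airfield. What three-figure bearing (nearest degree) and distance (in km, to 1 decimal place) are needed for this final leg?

105°, 86.6 km

Leg 1 (330°, 31 km): east 31 sin 330° = -15.50, north 31 cos 330° = 26.85
Current position: (-15.50, 26.85). Target: (68, 4). Remaining: Δeast = 83.50, Δnorth = -22.85.
Bearing = atan2(83.50, -22.85) mod 360° = 105.30°; distance = √((83.50)² + (-22.85)²) = 86.569 km.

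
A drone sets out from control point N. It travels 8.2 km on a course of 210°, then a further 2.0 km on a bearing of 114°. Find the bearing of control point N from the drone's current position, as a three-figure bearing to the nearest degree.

016°

Leg 1 (210°, 8.2 km): east 8.2 sin 210° = -4.10, north 8.2 cos 210° = -7.10
Leg 2 (114°, 2.0 km): east 2.0 sin 114° = 1.83, north 2.0 cos 114° = -0.81
Net displacement: -2.27 east, -7.91 north. Direction back to start is (2.27, 7.91): bearing = atan2(2.27, 7.91) mod 360° = 16.02° ≈ 016°.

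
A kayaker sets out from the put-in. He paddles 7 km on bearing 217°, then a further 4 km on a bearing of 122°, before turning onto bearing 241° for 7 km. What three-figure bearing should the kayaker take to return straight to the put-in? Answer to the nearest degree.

032°

Leg 1 (217°, 7 km): east 7 sin 217° = -4.21, north 7 cos 217° = -5.59
Leg 2 (122°, 4 km): east 4 sin 122° = 3.39, north 4 cos 122° = -2.12
Leg 3 (241°, 7 km): east 7 sin 241° = -6.12, north 7 cos 241° = -3.39
Net displacement: -6.94 east, -11.10 north. Direction back to start is (6.94, 11.10): bearing = atan2(6.94, 11.10) mod 360° = 32.02° ≈ 032°.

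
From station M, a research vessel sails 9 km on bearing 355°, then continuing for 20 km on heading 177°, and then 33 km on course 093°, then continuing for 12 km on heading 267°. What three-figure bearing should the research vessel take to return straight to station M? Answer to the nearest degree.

302°

Leg 1 (355°, 9 km): east 9 sin 355° = -0.78, north 9 cos 355° = 8.97
Leg 2 (177°, 20 km): east 20 sin 177° = 1.05, north 20 cos 177° = -19.97
Leg 3 (093°, 33 km): east 33 sin 93° = 32.95, north 33 cos 93° = -1.73
Leg 4 (267°, 12 km): east 12 sin 267° = -11.98, north 12 cos 267° = -0.63
Net displacement: 21.23 east, -13.36 north. Direction back to start is (-21.23, 13.36): bearing = atan2(-21.23, 13.36) mod 360° = 302.18° ≈ 302°.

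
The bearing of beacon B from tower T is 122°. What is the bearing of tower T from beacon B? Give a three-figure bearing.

Back-bearing = 122° + 180° = 302°.

302°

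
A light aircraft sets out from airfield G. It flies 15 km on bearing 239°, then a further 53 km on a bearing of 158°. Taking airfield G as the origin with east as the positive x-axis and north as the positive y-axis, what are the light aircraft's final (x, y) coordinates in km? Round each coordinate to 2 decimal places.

(7.00, -56.87)

Leg 1 (239°, 15 km): east 15 sin 239° = -12.86, north 15 cos 239° = -7.73
Leg 2 (158°, 53 km): east 53 sin 158° = 19.85, north 53 cos 158° = -49.14
Summing: 7.00 km east, -56.87 km north → (7.00, -56.87).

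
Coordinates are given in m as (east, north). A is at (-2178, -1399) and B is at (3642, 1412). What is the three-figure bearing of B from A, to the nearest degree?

Δeast = 3642 − -2178 = 5820.00; Δnorth = 1412 − -1399 = 2811.00.
Bearing = atan2(Δeast, Δnorth) mod 360° = 64.22° ≈ 064°.

064°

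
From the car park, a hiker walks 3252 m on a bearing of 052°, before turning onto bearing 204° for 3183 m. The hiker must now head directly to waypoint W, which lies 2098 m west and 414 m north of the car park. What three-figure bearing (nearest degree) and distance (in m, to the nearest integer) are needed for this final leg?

291°, 3615 m

Leg 1 (052°, 3252 m): east 3252 sin 52° = 2562.61, north 3252 cos 52° = 2002.13
Leg 2 (204°, 3183 m): east 3183 sin 204° = -1294.64, north 3183 cos 204° = -2907.82
Current position: (1267.97, -905.68). Target: (-2098, 414). Remaining: Δeast = -3365.97, Δnorth = 1319.68.
Bearing = atan2(-3365.97, 1319.68) mod 360° = 291.41°; distance = √((-3365.97)² + (1319.68)²) = 3615.426 m.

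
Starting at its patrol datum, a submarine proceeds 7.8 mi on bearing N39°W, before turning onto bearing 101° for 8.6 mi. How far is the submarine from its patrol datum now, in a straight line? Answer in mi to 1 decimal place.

Leg 1 (N39°W, 7.8 mi): east 7.8 sin 321° = -4.91, north 7.8 cos 321° = 6.06
Leg 2 (101°, 8.6 mi): east 8.6 sin 101° = 8.44, north 8.6 cos 101° = -1.64
Net: 3.53 east, 4.42 north. Distance = √((3.53)² + (4.42)²) = 5.659 mi.

5.7 mi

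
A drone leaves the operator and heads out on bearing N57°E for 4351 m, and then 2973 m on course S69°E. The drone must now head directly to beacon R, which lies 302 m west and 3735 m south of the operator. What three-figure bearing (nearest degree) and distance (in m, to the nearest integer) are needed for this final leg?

Leg 1 (N57°E, 4351 m): east 4351 sin 57° = 3649.06, north 4351 cos 57° = 2369.72
Leg 2 (S69°E, 2973 m): east 2973 sin 111° = 2775.53, north 2973 cos 111° = -1065.43
Current position: (6424.59, 1304.30). Target: (-302, -3735). Remaining: Δeast = -6726.59, Δnorth = -5039.30.
Bearing = atan2(-6726.59, -5039.30) mod 360° = 233.16°; distance = √((-6726.59)² + (-5039.30)²) = 8404.851 m.

233°, 8405 m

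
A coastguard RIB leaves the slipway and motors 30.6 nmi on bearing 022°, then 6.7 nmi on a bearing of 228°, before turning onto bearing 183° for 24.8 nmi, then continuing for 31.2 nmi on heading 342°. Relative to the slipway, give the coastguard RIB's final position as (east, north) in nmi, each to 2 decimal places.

Leg 1 (022°, 30.6 nmi): east 30.6 sin 22° = 11.46, north 30.6 cos 22° = 28.37
Leg 2 (228°, 6.7 nmi): east 6.7 sin 228° = -4.98, north 6.7 cos 228° = -4.48
Leg 3 (183°, 24.8 nmi): east 24.8 sin 183° = -1.30, north 24.8 cos 183° = -24.77
Leg 4 (342°, 31.2 nmi): east 31.2 sin 342° = -9.64, north 31.2 cos 342° = 29.67
Summing: -4.46 nmi east, 28.80 nmi north → (-4.46, 28.80).

(-4.46, 28.80)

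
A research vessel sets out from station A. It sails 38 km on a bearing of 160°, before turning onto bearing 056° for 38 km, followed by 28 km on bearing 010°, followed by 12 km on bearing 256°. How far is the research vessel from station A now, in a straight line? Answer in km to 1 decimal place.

Leg 1 (160°, 38 km): east 38 sin 160° = 13.00, north 38 cos 160° = -35.71
Leg 2 (056°, 38 km): east 38 sin 56° = 31.50, north 38 cos 56° = 21.25
Leg 3 (010°, 28 km): east 28 sin 10° = 4.86, north 28 cos 10° = 27.57
Leg 4 (256°, 12 km): east 12 sin 256° = -11.64, north 12 cos 256° = -2.90
Net: 37.72 east, 10.21 north. Distance = √((37.72)² + (10.21)²) = 39.077 km.

39.1 km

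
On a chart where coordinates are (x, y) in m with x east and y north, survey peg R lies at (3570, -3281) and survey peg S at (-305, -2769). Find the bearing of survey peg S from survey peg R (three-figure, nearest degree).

Δeast = -305 − 3570 = -3875.00; Δnorth = -2769 − -3281 = 512.00.
Bearing = atan2(Δeast, Δnorth) mod 360° = 277.53° ≈ 278°.

278°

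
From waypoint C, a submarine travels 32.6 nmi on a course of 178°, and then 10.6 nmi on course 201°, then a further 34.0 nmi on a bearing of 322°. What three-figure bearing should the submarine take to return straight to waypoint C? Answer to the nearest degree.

056°

Leg 1 (178°, 32.6 nmi): east 32.6 sin 178° = 1.14, north 32.6 cos 178° = -32.58
Leg 2 (201°, 10.6 nmi): east 10.6 sin 201° = -3.80, north 10.6 cos 201° = -9.90
Leg 3 (322°, 34.0 nmi): east 34.0 sin 322° = -20.93, north 34.0 cos 322° = 26.79
Net displacement: -23.59 east, -15.68 north. Direction back to start is (23.59, 15.68): bearing = atan2(23.59, 15.68) mod 360° = 56.39° ≈ 056°.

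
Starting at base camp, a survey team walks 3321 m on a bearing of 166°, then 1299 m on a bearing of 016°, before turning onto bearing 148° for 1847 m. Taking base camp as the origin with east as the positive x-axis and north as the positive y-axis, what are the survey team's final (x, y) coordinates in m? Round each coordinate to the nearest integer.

Leg 1 (166°, 3321 m): east 3321 sin 166° = 803.42, north 3321 cos 166° = -3222.35
Leg 2 (016°, 1299 m): east 1299 sin 16° = 358.05, north 1299 cos 16° = 1248.68
Leg 3 (148°, 1847 m): east 1847 sin 148° = 978.76, north 1847 cos 148° = -1566.34
Summing: 2140.24 m east, -3540.02 m north → (2140, -3540).

(2140, -3540)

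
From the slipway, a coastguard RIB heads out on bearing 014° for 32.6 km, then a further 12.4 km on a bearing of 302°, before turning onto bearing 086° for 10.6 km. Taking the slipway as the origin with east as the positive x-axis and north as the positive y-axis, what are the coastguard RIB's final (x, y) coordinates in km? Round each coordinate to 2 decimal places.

(7.95, 38.94)

Leg 1 (014°, 32.6 km): east 32.6 sin 14° = 7.89, north 32.6 cos 14° = 31.63
Leg 2 (302°, 12.4 km): east 12.4 sin 302° = -10.52, north 12.4 cos 302° = 6.57
Leg 3 (086°, 10.6 km): east 10.6 sin 86° = 10.57, north 10.6 cos 86° = 0.74
Summing: 7.95 km east, 38.94 km north → (7.95, 38.94).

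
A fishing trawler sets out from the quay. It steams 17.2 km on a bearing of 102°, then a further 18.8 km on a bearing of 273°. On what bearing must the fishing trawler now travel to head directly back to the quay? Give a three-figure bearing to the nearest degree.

037°

Leg 1 (102°, 17.2 km): east 17.2 sin 102° = 16.82, north 17.2 cos 102° = -3.58
Leg 2 (273°, 18.8 km): east 18.8 sin 273° = -18.77, north 18.8 cos 273° = 0.98
Net displacement: -1.95 east, -2.59 north. Direction back to start is (1.95, 2.59): bearing = atan2(1.95, 2.59) mod 360° = 36.95° ≈ 037°.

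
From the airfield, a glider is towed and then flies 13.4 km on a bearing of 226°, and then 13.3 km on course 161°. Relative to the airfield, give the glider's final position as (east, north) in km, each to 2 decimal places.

Leg 1 (226°, 13.4 km): east 13.4 sin 226° = -9.64, north 13.4 cos 226° = -9.31
Leg 2 (161°, 13.3 km): east 13.3 sin 161° = 4.33, north 13.3 cos 161° = -12.58
Summing: -5.31 km east, -21.88 km north → (-5.31, -21.88).

(-5.31, -21.88)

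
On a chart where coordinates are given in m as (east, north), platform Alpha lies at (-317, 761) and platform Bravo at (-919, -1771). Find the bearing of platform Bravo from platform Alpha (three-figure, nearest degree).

Δeast = -919 − -317 = -602.00; Δnorth = -1771 − 761 = -2532.00.
Bearing = atan2(Δeast, Δnorth) mod 360° = 193.37° ≈ 193°.

193°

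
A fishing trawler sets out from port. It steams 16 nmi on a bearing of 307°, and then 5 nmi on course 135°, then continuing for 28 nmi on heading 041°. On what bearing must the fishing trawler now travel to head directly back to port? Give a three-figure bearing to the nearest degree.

Leg 1 (307°, 16 nmi): east 16 sin 307° = -12.78, north 16 cos 307° = 9.63
Leg 2 (135°, 5 nmi): east 5 sin 135° = 3.54, north 5 cos 135° = -3.54
Leg 3 (041°, 28 nmi): east 28 sin 41° = 18.37, north 28 cos 41° = 21.13
Net displacement: 9.13 east, 27.23 north. Direction back to start is (-9.13, -27.23): bearing = atan2(-9.13, -27.23) mod 360° = 198.53° ≈ 199°.

199°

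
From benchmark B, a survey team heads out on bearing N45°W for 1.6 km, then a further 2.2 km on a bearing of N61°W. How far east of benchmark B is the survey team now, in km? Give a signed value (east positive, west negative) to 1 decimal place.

Leg 1 (N45°W, 1.6 km): east 1.6 sin 315° = -1.13, north 1.6 cos 315° = 1.13
Leg 2 (N61°W, 2.2 km): east 2.2 sin 299° = -1.92, north 2.2 cos 299° = 1.07
Net east component: -3.06 km.

-3.1 km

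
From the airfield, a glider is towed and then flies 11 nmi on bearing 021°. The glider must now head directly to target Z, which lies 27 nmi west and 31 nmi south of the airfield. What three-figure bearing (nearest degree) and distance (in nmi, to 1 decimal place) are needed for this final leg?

Leg 1 (021°, 11 nmi): east 11 sin 21° = 3.94, north 11 cos 21° = 10.27
Current position: (3.94, 10.27). Target: (-27, -31). Remaining: Δeast = -30.94, Δnorth = -41.27.
Bearing = atan2(-30.94, -41.27) mod 360° = 216.86°; distance = √((-30.94)² + (-41.27)²) = 51.581 nmi.

217°, 51.6 nmi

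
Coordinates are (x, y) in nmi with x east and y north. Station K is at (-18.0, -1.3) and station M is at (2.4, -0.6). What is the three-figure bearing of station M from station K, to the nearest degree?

Δeast = 2.4 − -18.0 = 20.40; Δnorth = -0.6 − -1.3 = 0.70.
Bearing = atan2(Δeast, Δnorth) mod 360° = 88.03° ≈ 088°.

088°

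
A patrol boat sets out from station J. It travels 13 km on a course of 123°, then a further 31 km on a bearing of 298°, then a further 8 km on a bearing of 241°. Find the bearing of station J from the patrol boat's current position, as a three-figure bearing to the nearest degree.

Leg 1 (123°, 13 km): east 13 sin 123° = 10.90, north 13 cos 123° = -7.08
Leg 2 (298°, 31 km): east 31 sin 298° = -27.37, north 31 cos 298° = 14.55
Leg 3 (241°, 8 km): east 8 sin 241° = -7.00, north 8 cos 241° = -3.88
Net displacement: -23.47 east, 3.59 north. Direction back to start is (23.47, -3.59): bearing = atan2(23.47, -3.59) mod 360° = 98.71° ≈ 099°.

099°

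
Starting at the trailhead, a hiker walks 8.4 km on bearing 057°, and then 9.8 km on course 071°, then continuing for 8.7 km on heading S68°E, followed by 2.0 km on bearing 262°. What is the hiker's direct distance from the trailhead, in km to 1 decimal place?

22.8 km

Leg 1 (057°, 8.4 km): east 8.4 sin 57° = 7.04, north 8.4 cos 57° = 4.57
Leg 2 (071°, 9.8 km): east 9.8 sin 71° = 9.27, north 9.8 cos 71° = 3.19
Leg 3 (S68°E, 8.7 km): east 8.7 sin 112° = 8.07, north 8.7 cos 112° = -3.26
Leg 4 (262°, 2.0 km): east 2.0 sin 262° = -1.98, north 2.0 cos 262° = -0.28
Net: 22.40 east, 4.23 north. Distance = √((22.40)² + (4.23)²) = 22.792 km.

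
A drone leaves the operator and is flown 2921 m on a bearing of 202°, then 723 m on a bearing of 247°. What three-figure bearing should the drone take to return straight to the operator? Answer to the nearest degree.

Leg 1 (202°, 2921 m): east 2921 sin 202° = -1094.23, north 2921 cos 202° = -2708.30
Leg 2 (247°, 723 m): east 723 sin 247° = -665.53, north 723 cos 247° = -282.50
Net displacement: -1759.75 east, -2990.80 north. Direction back to start is (1759.75, 2990.80): bearing = atan2(1759.75, 2990.80) mod 360° = 30.47° ≈ 030°.

030°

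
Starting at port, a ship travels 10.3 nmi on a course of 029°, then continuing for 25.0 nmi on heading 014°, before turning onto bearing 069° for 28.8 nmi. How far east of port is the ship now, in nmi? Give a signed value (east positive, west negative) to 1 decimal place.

Leg 1 (029°, 10.3 nmi): east 10.3 sin 29° = 4.99, north 10.3 cos 29° = 9.01
Leg 2 (014°, 25.0 nmi): east 25.0 sin 14° = 6.05, north 25.0 cos 14° = 24.26
Leg 3 (069°, 28.8 nmi): east 28.8 sin 69° = 26.89, north 28.8 cos 69° = 10.32
Net east component: 37.93 nmi.

37.9 nmi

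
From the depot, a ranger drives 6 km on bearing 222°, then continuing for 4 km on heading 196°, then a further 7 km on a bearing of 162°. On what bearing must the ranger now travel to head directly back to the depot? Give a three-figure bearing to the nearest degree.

011°

Leg 1 (222°, 6 km): east 6 sin 222° = -4.01, north 6 cos 222° = -4.46
Leg 2 (196°, 4 km): east 4 sin 196° = -1.10, north 4 cos 196° = -3.85
Leg 3 (162°, 7 km): east 7 sin 162° = 2.16, north 7 cos 162° = -6.66
Net displacement: -2.95 east, -14.96 north. Direction back to start is (2.95, 14.96): bearing = atan2(2.95, 14.96) mod 360° = 11.17° ≈ 011°.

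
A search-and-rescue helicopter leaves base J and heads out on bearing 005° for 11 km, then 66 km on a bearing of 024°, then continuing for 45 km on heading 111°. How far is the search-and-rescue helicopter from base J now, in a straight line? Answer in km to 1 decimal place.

Leg 1 (005°, 11 km): east 11 sin 5° = 0.96, north 11 cos 5° = 10.96
Leg 2 (024°, 66 km): east 66 sin 24° = 26.84, north 66 cos 24° = 60.29
Leg 3 (111°, 45 km): east 45 sin 111° = 42.01, north 45 cos 111° = -16.13
Net: 69.81 east, 55.13 north. Distance = √((69.81)² + (55.13)²) = 88.954 km.

89.0 km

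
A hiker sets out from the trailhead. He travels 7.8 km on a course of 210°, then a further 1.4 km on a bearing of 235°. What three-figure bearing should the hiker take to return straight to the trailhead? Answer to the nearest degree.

034°

Leg 1 (210°, 7.8 km): east 7.8 sin 210° = -3.90, north 7.8 cos 210° = -6.75
Leg 2 (235°, 1.4 km): east 1.4 sin 235° = -1.15, north 1.4 cos 235° = -0.80
Net displacement: -5.05 east, -7.56 north. Direction back to start is (5.05, 7.56): bearing = atan2(5.05, 7.56) mod 360° = 33.73° ≈ 034°.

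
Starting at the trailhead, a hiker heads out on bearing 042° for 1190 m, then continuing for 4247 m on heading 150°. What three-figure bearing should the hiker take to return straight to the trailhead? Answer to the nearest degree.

Leg 1 (042°, 1190 m): east 1190 sin 42° = 796.27, north 1190 cos 42° = 884.34
Leg 2 (150°, 4247 m): east 4247 sin 150° = 2123.50, north 4247 cos 150° = -3678.01
Net displacement: 2919.77 east, -2793.67 north. Direction back to start is (-2919.77, 2793.67): bearing = atan2(-2919.77, 2793.67) mod 360° = 313.74° ≈ 314°.

314°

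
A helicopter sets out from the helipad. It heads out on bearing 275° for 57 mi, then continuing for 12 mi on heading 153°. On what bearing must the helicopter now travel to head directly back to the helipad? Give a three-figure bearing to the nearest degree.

Leg 1 (275°, 57 mi): east 57 sin 275° = -56.78, north 57 cos 275° = 4.97
Leg 2 (153°, 12 mi): east 12 sin 153° = 5.45, north 12 cos 153° = -10.69
Net displacement: -51.34 east, -5.72 north. Direction back to start is (51.34, 5.72): bearing = atan2(51.34, 5.72) mod 360° = 83.64° ≈ 084°.

084°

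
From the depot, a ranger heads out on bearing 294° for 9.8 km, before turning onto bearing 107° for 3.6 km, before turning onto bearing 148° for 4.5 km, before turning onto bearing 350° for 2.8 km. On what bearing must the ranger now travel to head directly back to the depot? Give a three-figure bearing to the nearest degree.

117°

Leg 1 (294°, 9.8 km): east 9.8 sin 294° = -8.95, north 9.8 cos 294° = 3.99
Leg 2 (107°, 3.6 km): east 3.6 sin 107° = 3.44, north 3.6 cos 107° = -1.05
Leg 3 (148°, 4.5 km): east 4.5 sin 148° = 2.38, north 4.5 cos 148° = -3.82
Leg 4 (350°, 2.8 km): east 2.8 sin 350° = -0.49, north 2.8 cos 350° = 2.76
Net displacement: -3.61 east, 1.87 north. Direction back to start is (3.61, -1.87): bearing = atan2(3.61, -1.87) mod 360° = 117.43° ≈ 117°.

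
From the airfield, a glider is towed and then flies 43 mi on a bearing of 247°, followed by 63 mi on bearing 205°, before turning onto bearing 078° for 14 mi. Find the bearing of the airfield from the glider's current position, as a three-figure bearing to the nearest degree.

036°

Leg 1 (247°, 43 mi): east 43 sin 247° = -39.58, north 43 cos 247° = -16.80
Leg 2 (205°, 63 mi): east 63 sin 205° = -26.62, north 63 cos 205° = -57.10
Leg 3 (078°, 14 mi): east 14 sin 78° = 13.69, north 14 cos 78° = 2.91
Net displacement: -52.51 east, -70.99 north. Direction back to start is (52.51, 70.99): bearing = atan2(52.51, 70.99) mod 360° = 36.49° ≈ 036°.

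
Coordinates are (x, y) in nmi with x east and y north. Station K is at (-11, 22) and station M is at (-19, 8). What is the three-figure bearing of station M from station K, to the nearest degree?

Δeast = -19 − -11 = -8.00; Δnorth = 8 − 22 = -14.00.
Bearing = atan2(Δeast, Δnorth) mod 360° = 209.74° ≈ 210°.

210°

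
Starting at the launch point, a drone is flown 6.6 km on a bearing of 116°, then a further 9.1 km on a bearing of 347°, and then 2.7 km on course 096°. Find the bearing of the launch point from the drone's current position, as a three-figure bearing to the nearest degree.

229°

Leg 1 (116°, 6.6 km): east 6.6 sin 116° = 5.93, north 6.6 cos 116° = -2.89
Leg 2 (347°, 9.1 km): east 9.1 sin 347° = -2.05, north 9.1 cos 347° = 8.87
Leg 3 (096°, 2.7 km): east 2.7 sin 96° = 2.69, north 2.7 cos 96° = -0.28
Net displacement: 6.57 east, 5.69 north. Direction back to start is (-6.57, -5.69): bearing = atan2(-6.57, -5.69) mod 360° = 229.10° ≈ 229°.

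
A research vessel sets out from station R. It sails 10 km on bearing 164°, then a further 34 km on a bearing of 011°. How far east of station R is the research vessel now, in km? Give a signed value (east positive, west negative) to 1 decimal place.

9.2 km

Leg 1 (164°, 10 km): east 10 sin 164° = 2.76, north 10 cos 164° = -9.61
Leg 2 (011°, 34 km): east 34 sin 11° = 6.49, north 34 cos 11° = 33.38
Net east component: 9.24 km.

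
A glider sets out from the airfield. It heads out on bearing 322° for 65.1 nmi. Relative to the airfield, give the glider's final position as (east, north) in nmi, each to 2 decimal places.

Leg 1 (322°, 65.1 nmi): east 65.1 sin 322° = -40.08, north 65.1 cos 322° = 51.30
Summing: -40.08 nmi east, 51.30 nmi north → (-40.08, 51.30).

(-40.08, 51.30)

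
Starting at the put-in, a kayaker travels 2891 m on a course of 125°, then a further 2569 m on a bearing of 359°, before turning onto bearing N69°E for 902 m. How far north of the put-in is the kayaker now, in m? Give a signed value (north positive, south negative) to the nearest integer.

Leg 1 (125°, 2891 m): east 2891 sin 125° = 2368.17, north 2891 cos 125° = -1658.21
Leg 2 (359°, 2569 m): east 2569 sin 359° = -44.84, north 2569 cos 359° = 2568.61
Leg 3 (N69°E, 902 m): east 902 sin 69° = 842.09, north 902 cos 69° = 323.25
Net north component: 1233.65 m.

1234 m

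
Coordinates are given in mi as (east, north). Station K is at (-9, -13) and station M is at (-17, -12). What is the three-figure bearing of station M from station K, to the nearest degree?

277°

Δeast = -17 − -9 = -8.00; Δnorth = -12 − -13 = 1.00.
Bearing = atan2(Δeast, Δnorth) mod 360° = 277.13° ≈ 277°.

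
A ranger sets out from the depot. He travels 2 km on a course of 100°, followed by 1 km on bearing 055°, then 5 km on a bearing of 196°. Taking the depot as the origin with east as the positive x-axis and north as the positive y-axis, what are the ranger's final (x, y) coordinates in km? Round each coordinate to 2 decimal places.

Leg 1 (100°, 2 km): east 2 sin 100° = 1.97, north 2 cos 100° = -0.35
Leg 2 (055°, 1 km): east 1 sin 55° = 0.82, north 1 cos 55° = 0.57
Leg 3 (196°, 5 km): east 5 sin 196° = -1.38, north 5 cos 196° = -4.81
Summing: 1.41 km east, -4.58 km north → (1.41, -4.58).

(1.41, -4.58)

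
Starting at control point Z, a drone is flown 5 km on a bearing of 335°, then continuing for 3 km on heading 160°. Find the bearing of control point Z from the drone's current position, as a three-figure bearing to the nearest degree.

148°

Leg 1 (335°, 5 km): east 5 sin 335° = -2.11, north 5 cos 335° = 4.53
Leg 2 (160°, 3 km): east 3 sin 160° = 1.03, north 3 cos 160° = -2.82
Net displacement: -1.09 east, 1.71 north. Direction back to start is (1.09, -1.71): bearing = atan2(1.09, -1.71) mod 360° = 147.59° ≈ 148°.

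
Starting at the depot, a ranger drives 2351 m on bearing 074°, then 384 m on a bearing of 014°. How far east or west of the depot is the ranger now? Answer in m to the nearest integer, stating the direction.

2353 m east

Leg 1 (074°, 2351 m): east 2351 sin 74° = 2259.93, north 2351 cos 74° = 648.02
Leg 2 (014°, 384 m): east 384 sin 14° = 92.90, north 384 cos 14° = 372.59
Net east component: 2352.82 m.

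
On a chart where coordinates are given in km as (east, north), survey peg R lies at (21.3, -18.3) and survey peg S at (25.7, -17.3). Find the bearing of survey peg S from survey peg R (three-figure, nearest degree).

Δeast = 25.7 − 21.3 = 4.40; Δnorth = -17.3 − -18.3 = 1.00.
Bearing = atan2(Δeast, Δnorth) mod 360° = 77.20° ≈ 077°.

077°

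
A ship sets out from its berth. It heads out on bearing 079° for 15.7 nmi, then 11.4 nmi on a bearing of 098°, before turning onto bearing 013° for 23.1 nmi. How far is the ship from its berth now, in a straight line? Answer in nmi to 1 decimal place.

39.9 nmi

Leg 1 (079°, 15.7 nmi): east 15.7 sin 79° = 15.41, north 15.7 cos 79° = 3.00
Leg 2 (098°, 11.4 nmi): east 11.4 sin 98° = 11.29, north 11.4 cos 98° = -1.59
Leg 3 (013°, 23.1 nmi): east 23.1 sin 13° = 5.20, north 23.1 cos 13° = 22.51
Net: 31.90 east, 23.92 north. Distance = √((31.90)² + (23.92)²) = 39.868 nmi.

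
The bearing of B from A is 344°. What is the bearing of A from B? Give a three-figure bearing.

Back-bearing = 344° − 180° = 164°.

164°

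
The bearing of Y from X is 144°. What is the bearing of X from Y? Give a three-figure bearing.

Back-bearing = 144° + 180° = 324°.

324°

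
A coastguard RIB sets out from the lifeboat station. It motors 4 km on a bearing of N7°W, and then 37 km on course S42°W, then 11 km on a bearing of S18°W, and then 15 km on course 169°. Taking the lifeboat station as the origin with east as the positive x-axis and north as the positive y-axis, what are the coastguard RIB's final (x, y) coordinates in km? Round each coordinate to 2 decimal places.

(-25.78, -48.71)

Leg 1 (N7°W, 4 km): east 4 sin 353° = -0.49, north 4 cos 353° = 3.97
Leg 2 (S42°W, 37 km): east 37 sin 222° = -24.76, north 37 cos 222° = -27.50
Leg 3 (S18°W, 11 km): east 11 sin 198° = -3.40, north 11 cos 198° = -10.46
Leg 4 (169°, 15 km): east 15 sin 169° = 2.86, north 15 cos 169° = -14.72
Summing: -25.78 km east, -48.71 km north → (-25.78, -48.71).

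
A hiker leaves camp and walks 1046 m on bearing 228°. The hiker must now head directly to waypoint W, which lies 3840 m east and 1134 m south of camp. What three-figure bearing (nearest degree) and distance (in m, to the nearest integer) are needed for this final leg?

095°, 4638 m

Leg 1 (228°, 1046 m): east 1046 sin 228° = -777.33, north 1046 cos 228° = -699.91
Current position: (-777.33, -699.91). Target: (3840, -1134). Remaining: Δeast = 4617.33, Δnorth = -434.09.
Bearing = atan2(4617.33, -434.09) mod 360° = 95.37°; distance = √((4617.33)² + (-434.09)²) = 4637.690 m.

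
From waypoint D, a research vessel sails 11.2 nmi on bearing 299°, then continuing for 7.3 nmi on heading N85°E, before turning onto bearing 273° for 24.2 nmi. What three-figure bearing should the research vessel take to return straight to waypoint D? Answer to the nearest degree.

Leg 1 (299°, 11.2 nmi): east 11.2 sin 299° = -9.80, north 11.2 cos 299° = 5.43
Leg 2 (N85°E, 7.3 nmi): east 7.3 sin 85° = 7.27, north 7.3 cos 85° = 0.64
Leg 3 (273°, 24.2 nmi): east 24.2 sin 273° = -24.17, north 24.2 cos 273° = 1.27
Net displacement: -26.69 east, 7.33 north. Direction back to start is (26.69, -7.33): bearing = atan2(26.69, -7.33) mod 360° = 105.36° ≈ 105°.

105°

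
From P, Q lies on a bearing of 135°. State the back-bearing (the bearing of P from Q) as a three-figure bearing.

Back-bearing = 135° + 180° = 315°.

315°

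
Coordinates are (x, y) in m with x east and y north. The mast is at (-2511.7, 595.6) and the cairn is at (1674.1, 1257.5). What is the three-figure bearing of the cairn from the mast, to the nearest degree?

081°

Δeast = 1674.1 − -2511.7 = 4185.80; Δnorth = 1257.5 − 595.6 = 661.90.
Bearing = atan2(Δeast, Δnorth) mod 360° = 81.01° ≈ 081°.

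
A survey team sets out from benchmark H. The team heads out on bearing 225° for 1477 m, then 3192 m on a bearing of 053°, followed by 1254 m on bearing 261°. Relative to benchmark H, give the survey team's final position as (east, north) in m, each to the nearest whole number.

Leg 1 (225°, 1477 m): east 1477 sin 225° = -1044.40, north 1477 cos 225° = -1044.40
Leg 2 (053°, 3192 m): east 3192 sin 53° = 2549.24, north 3192 cos 53° = 1920.99
Leg 3 (261°, 1254 m): east 1254 sin 261° = -1238.56, north 1254 cos 261° = -196.17
Summing: 266.29 m east, 680.43 m north → (266, 680).

(266, 680)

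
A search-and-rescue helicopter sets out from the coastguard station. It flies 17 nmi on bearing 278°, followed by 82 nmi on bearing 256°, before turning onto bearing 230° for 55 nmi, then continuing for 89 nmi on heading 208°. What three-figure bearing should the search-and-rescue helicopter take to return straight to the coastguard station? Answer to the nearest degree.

Leg 1 (278°, 17 nmi): east 17 sin 278° = -16.83, north 17 cos 278° = 2.37
Leg 2 (256°, 82 nmi): east 82 sin 256° = -79.56, north 82 cos 256° = -19.84
Leg 3 (230°, 55 nmi): east 55 sin 230° = -42.13, north 55 cos 230° = -35.35
Leg 4 (208°, 89 nmi): east 89 sin 208° = -41.78, north 89 cos 208° = -78.58
Net displacement: -180.31 east, -131.41 north. Direction back to start is (180.31, 131.41): bearing = atan2(180.31, 131.41) mod 360° = 53.92° ≈ 054°.

054°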